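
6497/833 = 7 + 666/833  =  7.80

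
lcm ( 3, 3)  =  3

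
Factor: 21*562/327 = 2^1*7^1*109^(-1)*281^1=3934/109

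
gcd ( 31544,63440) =8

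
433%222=211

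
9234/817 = 486/43 = 11.30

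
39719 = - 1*( - 39719 )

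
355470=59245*6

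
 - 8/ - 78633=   8/78633 = 0.00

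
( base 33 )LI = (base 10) 711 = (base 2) 1011000111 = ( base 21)1CI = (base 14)38b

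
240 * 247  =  59280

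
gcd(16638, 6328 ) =2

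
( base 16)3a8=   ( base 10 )936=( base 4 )32220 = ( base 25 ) 1cb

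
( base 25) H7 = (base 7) 1155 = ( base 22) JE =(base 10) 432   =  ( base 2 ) 110110000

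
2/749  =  2/749   =  0.00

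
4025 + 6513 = 10538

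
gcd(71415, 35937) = 27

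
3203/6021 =3203/6021 = 0.53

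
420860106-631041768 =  - 210181662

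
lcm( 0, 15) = 0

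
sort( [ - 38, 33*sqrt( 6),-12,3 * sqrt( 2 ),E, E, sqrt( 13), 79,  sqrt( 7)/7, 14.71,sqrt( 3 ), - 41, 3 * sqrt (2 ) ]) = [ - 41, - 38, - 12, sqrt( 7)/7, sqrt( 3 ),E,E,  sqrt( 13 ), 3*sqrt (2 ),3  *sqrt( 2),14.71, 79, 33 *sqrt (6) ]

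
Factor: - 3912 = -2^3*3^1*163^1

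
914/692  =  1 + 111/346 = 1.32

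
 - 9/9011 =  - 1 + 9002/9011 = - 0.00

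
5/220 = 1/44 = 0.02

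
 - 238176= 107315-345491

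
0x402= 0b10000000010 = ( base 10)1026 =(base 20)2b6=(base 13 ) 60c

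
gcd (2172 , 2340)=12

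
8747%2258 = 1973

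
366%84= 30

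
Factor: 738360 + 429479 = 1167839^1 = 1167839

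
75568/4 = 18892 = 18892.00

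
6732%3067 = 598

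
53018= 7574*7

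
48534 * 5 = 242670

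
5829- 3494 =2335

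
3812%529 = 109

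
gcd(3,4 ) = 1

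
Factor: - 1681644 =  - 2^2 *3^1*43^1*3259^1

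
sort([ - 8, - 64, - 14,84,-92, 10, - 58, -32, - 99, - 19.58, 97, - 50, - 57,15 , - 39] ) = [ - 99, - 92,-64, - 58, - 57, -50 ,-39 , - 32, - 19.58 , - 14, - 8, 10, 15 , 84 , 97 ]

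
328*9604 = 3150112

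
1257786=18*69877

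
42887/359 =119 + 166/359 = 119.46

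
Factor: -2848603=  - 2848603^1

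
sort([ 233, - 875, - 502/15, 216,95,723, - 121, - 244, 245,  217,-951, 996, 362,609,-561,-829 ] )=[-951, - 875, - 829,-561, - 244, - 121,-502/15, 95, 216 , 217,233, 245,362, 609,723,996 ] 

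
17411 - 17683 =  - 272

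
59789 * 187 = 11180543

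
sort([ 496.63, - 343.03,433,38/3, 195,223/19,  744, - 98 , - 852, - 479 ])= [ - 852, - 479 , - 343.03 , - 98,223/19,38/3,195 , 433 , 496.63, 744] 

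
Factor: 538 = 2^1*269^1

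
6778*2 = 13556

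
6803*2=13606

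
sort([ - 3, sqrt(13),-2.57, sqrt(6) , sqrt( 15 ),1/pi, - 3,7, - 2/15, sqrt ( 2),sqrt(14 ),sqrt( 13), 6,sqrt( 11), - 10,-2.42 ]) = [ - 10, - 3, - 3, - 2.57, - 2.42, - 2/15, 1/pi,sqrt(2 ),  sqrt( 6 ),sqrt(11), sqrt(13),sqrt(13) , sqrt( 14), sqrt( 15),6,7] 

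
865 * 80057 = 69249305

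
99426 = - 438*( - 227)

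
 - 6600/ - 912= 275/38 = 7.24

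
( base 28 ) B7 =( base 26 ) c3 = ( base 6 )1243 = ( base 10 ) 315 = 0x13B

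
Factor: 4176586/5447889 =2^1*3^( - 2 )*19^ ( - 1)*31859^ ( - 1)*2088293^1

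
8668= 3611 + 5057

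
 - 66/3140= - 33/1570 = -0.02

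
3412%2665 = 747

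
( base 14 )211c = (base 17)12cf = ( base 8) 13116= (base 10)5710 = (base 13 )27a3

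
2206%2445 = 2206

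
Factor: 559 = 13^1*43^1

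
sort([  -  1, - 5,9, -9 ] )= [ - 9, - 5, - 1,9]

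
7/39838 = 7/39838=   0.00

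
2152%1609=543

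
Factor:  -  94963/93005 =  - 97/95 = - 5^( - 1)*19^(  -  1 )*97^1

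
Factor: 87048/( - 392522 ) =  - 2^2*3^3 * 487^( - 1 )= - 108/487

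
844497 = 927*911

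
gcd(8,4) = 4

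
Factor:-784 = -2^4*7^2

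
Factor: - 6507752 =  - 2^3*191^1*4259^1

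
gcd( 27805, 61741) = 1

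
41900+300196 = 342096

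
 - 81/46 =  - 81/46 = -1.76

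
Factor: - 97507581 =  - 3^1*32502527^1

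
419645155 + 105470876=525116031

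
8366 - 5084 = 3282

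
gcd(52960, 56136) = 8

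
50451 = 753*67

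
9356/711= 9356/711 = 13.16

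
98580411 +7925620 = 106506031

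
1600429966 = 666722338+933707628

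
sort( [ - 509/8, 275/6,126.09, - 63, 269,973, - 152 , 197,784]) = [ - 152, - 509/8, - 63,275/6,126.09, 197, 269, 784, 973] 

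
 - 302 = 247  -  549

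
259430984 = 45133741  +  214297243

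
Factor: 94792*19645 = 1862188840 = 2^3*5^1*17^2*41^1*3929^1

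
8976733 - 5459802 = 3516931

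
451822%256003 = 195819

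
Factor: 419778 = 2^1*3^2 * 23321^1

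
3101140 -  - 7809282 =10910422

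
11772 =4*2943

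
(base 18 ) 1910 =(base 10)8766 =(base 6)104330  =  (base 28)b52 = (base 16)223E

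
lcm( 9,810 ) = 810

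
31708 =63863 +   -  32155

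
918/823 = 1 +95/823 = 1.12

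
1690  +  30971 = 32661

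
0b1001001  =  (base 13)58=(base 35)23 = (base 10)73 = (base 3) 2201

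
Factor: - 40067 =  - 103^1*389^1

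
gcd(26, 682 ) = 2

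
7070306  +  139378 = 7209684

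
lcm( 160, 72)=1440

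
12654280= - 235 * (-53848 ) 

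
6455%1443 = 683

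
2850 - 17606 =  - 14756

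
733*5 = 3665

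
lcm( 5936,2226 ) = 17808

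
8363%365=333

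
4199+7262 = 11461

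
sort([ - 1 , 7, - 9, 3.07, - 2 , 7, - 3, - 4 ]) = [ -9,  -  4,  -  3,-2,- 1,3.07,7, 7]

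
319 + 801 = 1120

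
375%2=1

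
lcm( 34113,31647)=2626701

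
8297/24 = 345 + 17/24= 345.71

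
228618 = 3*76206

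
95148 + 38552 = 133700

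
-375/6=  - 63 + 1/2= - 62.50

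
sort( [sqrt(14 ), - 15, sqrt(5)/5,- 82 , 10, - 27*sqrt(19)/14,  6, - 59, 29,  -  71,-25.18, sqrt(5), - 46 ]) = [ - 82, - 71, - 59, - 46, - 25.18 ,-15, - 27*sqrt( 19 ) /14 , sqrt( 5 )/5,sqrt (5), sqrt( 14 ),6, 10, 29] 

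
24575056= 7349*3344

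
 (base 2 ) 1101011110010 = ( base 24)bna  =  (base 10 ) 6898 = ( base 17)16ed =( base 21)fda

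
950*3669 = 3485550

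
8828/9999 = 8828/9999 =0.88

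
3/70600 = 3/70600 =0.00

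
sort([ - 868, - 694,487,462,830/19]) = [ - 868, - 694,830/19,462,487]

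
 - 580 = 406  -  986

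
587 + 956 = 1543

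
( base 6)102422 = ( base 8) 20256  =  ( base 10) 8366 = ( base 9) 12425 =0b10000010101110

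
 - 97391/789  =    -  97391/789 = - 123.44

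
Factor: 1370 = 2^1 * 5^1*137^1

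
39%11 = 6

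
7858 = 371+7487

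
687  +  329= 1016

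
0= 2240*0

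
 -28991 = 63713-92704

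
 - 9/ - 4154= 9/4154 =0.00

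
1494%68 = 66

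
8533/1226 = 6 + 1177/1226 = 6.96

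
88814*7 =621698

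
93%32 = 29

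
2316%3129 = 2316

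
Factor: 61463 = 61463^1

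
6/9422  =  3/4711  =  0.00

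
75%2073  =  75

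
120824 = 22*5492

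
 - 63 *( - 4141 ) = 260883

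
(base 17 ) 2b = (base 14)33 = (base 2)101101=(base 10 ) 45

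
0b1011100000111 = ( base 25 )9ak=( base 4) 1130013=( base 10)5895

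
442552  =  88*5029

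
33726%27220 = 6506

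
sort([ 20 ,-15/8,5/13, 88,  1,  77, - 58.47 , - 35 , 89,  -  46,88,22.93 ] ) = [-58.47 , - 46, - 35 , - 15/8, 5/13, 1,  20, 22.93, 77,88, 88,  89]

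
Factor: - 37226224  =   - 2^4*7^1 * 509^1*653^1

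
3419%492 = 467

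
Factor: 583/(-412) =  - 2^ (-2) * 11^1*53^1*103^(-1)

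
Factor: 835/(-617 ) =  - 5^1*167^1 * 617^( - 1)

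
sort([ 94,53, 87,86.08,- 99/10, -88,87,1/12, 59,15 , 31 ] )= [ - 88, - 99/10, 1/12,15, 31,53, 59,86.08,87,87,94] 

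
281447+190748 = 472195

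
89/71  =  1  +  18/71 = 1.25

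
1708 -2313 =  - 605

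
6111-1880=4231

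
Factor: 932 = 2^2*233^1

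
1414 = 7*202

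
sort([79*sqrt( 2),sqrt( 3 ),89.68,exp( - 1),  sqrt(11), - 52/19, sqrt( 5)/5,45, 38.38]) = [ - 52/19, exp( - 1) , sqrt(5)/5,sqrt( 3) , sqrt (11 ), 38.38,45,89.68 , 79*sqrt( 2 ) ] 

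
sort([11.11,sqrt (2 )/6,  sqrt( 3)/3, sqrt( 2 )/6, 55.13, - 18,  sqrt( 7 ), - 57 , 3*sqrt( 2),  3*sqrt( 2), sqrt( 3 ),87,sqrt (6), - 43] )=[-57 ,-43, - 18,sqrt(2) /6,sqrt( 2)/6,sqrt(3 ) /3,  sqrt( 3),sqrt( 6) , sqrt( 7 ),3*sqrt( 2),3*sqrt( 2 ),11.11,55.13,87]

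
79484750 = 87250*911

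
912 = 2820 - 1908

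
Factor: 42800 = 2^4*5^2*107^1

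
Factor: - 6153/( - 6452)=2^(-2 )  *3^1 * 7^1*293^1*1613^( - 1) 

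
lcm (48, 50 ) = 1200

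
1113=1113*1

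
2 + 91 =93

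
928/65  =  928/65 = 14.28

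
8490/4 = 4245/2 = 2122.50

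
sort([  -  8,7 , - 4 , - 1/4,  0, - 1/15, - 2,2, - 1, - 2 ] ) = [ - 8, - 4 , - 2 ,-2, - 1, - 1/4, - 1/15, 0,2,7 ] 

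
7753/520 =7753/520 = 14.91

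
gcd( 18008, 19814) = 2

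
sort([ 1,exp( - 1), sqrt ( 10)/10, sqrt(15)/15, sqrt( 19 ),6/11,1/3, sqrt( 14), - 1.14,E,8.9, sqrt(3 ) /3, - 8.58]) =[-8.58, - 1.14, sqrt ( 15 )/15, sqrt( 10 ) /10,1/3,exp( - 1 ),6/11,sqrt( 3) /3 , 1 , E , sqrt(14 ), sqrt(  19), 8.9] 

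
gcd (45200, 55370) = 1130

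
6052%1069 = 707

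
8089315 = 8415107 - 325792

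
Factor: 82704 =2^4*3^1 * 1723^1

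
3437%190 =17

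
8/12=2/3 = 0.67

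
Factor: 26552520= 2^3*3^2*5^1*  73757^1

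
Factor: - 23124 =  - 2^2*3^1*41^1*47^1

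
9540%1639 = 1345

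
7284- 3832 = 3452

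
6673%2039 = 556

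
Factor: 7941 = 3^1*2647^1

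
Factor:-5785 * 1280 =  - 2^8*5^2*13^1*89^1 = -7404800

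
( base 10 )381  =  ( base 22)h7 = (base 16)17D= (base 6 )1433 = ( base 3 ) 112010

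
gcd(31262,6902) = 406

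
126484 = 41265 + 85219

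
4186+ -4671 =  -  485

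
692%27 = 17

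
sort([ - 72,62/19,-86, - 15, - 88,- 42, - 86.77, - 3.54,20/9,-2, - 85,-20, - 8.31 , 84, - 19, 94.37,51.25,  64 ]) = [ - 88, - 86.77, - 86, - 85, - 72,-42, - 20, - 19, - 15, - 8.31, - 3.54,  -  2 , 20/9,62/19, 51.25,64,84, 94.37]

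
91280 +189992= 281272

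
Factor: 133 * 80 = 2^4*5^1* 7^1*19^1 = 10640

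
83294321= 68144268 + 15150053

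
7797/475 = 7797/475=16.41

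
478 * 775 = 370450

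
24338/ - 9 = - 24338/9  =  -2704.22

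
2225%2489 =2225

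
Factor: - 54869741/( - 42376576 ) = 2^( - 7)*11^ ( - 1)*491^1*30097^(-1)*111751^1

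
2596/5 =519 + 1/5=519.20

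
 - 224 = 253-477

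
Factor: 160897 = 11^1*14627^1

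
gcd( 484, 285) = 1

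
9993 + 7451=17444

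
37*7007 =259259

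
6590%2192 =14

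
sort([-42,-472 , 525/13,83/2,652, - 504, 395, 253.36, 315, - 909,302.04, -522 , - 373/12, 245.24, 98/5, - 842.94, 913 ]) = [ - 909,-842.94, - 522, - 504 ,-472,- 42, - 373/12,  98/5,  525/13, 83/2,245.24, 253.36,302.04, 315, 395 , 652,  913]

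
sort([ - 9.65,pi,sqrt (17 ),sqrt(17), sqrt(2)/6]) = [ - 9.65,  sqrt( 2)/6 , pi, sqrt(17 ),  sqrt( 17)]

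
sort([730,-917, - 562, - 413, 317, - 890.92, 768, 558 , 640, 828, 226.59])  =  [ - 917, - 890.92,-562,  -  413, 226.59,317,558,  640, 730, 768, 828 ] 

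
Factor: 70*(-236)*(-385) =2^3*5^2*7^2*11^1*59^1 = 6360200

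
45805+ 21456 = 67261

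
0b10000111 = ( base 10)135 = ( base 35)3u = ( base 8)207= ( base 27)50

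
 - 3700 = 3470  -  7170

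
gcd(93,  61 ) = 1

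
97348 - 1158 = 96190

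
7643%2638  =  2367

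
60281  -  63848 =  - 3567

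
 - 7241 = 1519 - 8760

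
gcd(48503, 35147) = 7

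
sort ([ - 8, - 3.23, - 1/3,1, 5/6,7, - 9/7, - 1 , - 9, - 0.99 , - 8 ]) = [ - 9, - 8,-8, - 3.23, - 9/7, - 1, - 0.99,-1/3, 5/6 , 1,7]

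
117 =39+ 78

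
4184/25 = 167 + 9/25 = 167.36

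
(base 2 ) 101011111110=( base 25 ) 4ce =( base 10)2814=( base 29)3a1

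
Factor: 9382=2^1 * 4691^1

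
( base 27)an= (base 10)293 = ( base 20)ED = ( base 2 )100100101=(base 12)205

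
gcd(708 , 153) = 3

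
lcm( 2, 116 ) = 116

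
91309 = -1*(-91309 )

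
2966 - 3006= - 40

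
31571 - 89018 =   -  57447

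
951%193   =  179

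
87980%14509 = 926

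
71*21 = 1491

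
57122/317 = 180 + 62/317=180.20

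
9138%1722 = 528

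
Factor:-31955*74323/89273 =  - 5^1*7^1  *  11^1*83^1 *74323^1*89273^ (-1) = - 2374991465/89273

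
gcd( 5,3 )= 1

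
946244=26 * 36394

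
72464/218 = 332 + 44/109= 332.40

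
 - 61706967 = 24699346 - 86406313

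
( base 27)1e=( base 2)101001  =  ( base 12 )35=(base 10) 41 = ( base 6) 105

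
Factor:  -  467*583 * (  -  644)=2^2 * 7^1 *11^1 * 23^1*53^1*467^1 = 175336084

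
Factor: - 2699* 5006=- 2^1*2503^1*2699^1 =- 13511194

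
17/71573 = 17/71573  =  0.00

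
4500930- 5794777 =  - 1293847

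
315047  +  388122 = 703169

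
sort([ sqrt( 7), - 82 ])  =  [ - 82,sqrt(7)]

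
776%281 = 214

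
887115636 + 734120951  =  1621236587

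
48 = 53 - 5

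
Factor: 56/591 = 2^3 * 3^( - 1 )*7^1*197^( - 1)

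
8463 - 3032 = 5431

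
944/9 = 104 + 8/9 = 104.89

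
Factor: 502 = 2^1 * 251^1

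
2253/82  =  27 + 39/82 = 27.48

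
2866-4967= - 2101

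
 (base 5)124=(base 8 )47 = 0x27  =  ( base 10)39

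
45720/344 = 5715/43  =  132.91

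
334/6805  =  334/6805 = 0.05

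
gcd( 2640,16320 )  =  240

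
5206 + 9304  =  14510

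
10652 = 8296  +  2356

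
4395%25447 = 4395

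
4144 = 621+3523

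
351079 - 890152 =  - 539073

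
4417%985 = 477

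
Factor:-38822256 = -2^4*3^2*11^1*24509^1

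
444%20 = 4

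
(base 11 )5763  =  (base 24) d3b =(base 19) 11I9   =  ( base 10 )7571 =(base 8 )16623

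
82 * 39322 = 3224404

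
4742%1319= 785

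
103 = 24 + 79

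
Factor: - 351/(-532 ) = 2^(-2 )*3^3 * 7^(-1)*13^1*19^( - 1 ) 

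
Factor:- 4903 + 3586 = - 3^1 * 439^1 = - 1317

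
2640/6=440= 440.00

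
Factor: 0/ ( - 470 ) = 0^1 = 0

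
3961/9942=3961/9942 = 0.40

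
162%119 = 43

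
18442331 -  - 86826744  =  105269075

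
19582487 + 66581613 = 86164100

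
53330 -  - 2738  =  56068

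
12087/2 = 6043 + 1/2=6043.50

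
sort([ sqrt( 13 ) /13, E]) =[ sqrt(13 )/13,  E ]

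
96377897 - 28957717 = 67420180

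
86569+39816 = 126385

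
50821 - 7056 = 43765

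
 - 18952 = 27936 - 46888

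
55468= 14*3962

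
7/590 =7/590=0.01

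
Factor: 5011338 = 2^1*3^1 * 641^1*1303^1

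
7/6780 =7/6780 = 0.00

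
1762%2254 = 1762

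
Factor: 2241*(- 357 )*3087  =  -3^6*7^4*17^1*83^1 =- 2469714219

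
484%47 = 14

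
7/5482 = 7/5482 = 0.00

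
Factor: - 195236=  - 2^2*48809^1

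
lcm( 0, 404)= 0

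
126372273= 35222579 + 91149694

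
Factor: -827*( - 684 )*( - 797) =-450837396 = -2^2*3^2*19^1*797^1 * 827^1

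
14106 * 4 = 56424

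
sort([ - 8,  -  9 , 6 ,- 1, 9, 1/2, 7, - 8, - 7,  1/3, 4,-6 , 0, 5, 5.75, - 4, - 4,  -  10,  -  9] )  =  [ - 10, -9,- 9, - 8, -8,  -  7, - 6 , - 4, - 4, - 1,  0,1/3,  1/2, 4,5, 5.75, 6, 7,9]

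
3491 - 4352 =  - 861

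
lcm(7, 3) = 21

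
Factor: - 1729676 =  - 2^2*13^1*29^1*31^1*37^1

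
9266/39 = 237+ 23/39 = 237.59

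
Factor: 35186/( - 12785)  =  -2^1*5^( - 1) * 73^1  *241^1 * 2557^( - 1)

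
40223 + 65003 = 105226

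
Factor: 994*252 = 250488 = 2^3*3^2*7^2*71^1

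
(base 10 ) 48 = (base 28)1k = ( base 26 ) 1M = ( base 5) 143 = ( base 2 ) 110000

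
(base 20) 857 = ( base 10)3307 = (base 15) EA7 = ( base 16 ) CEB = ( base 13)1675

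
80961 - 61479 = 19482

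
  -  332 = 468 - 800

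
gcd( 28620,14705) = 5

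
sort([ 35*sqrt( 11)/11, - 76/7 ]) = [-76/7,35 * sqrt (11)/11]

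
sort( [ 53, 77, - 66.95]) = [ - 66.95, 53, 77]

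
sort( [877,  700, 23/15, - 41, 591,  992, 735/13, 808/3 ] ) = [ - 41, 23/15,735/13,808/3, 591, 700,877, 992 ] 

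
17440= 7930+9510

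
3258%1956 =1302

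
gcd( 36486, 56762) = 2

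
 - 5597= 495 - 6092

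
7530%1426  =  400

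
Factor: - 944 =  - 2^4*59^1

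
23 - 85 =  - 62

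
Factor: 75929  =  7^1*10847^1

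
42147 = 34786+7361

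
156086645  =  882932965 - 726846320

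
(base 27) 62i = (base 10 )4446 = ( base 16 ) 115E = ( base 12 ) 26a6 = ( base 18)DD0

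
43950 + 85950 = 129900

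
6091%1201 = 86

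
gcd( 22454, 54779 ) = 1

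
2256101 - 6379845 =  - 4123744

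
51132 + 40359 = 91491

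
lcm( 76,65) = 4940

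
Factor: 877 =877^1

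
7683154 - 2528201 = 5154953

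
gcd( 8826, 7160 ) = 2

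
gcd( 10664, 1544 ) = 8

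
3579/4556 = 3579/4556= 0.79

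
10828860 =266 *40710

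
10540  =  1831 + 8709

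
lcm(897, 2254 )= 87906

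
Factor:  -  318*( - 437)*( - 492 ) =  - 68371272 = - 2^3*3^2*19^1*23^1*41^1*53^1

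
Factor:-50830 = -2^1*5^1*13^1 * 17^1*23^1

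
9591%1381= 1305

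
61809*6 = 370854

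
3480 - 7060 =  - 3580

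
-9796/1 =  - 9796 = - 9796.00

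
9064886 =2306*3931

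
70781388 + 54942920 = 125724308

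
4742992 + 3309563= 8052555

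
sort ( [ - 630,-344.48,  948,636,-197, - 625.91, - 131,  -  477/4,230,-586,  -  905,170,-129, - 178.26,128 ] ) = [ - 905, - 630, - 625.91,-586, - 344.48,  -  197, - 178.26,  -  131, - 129, - 477/4,128,170,230,636, 948]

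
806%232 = 110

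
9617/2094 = 4+1241/2094  =  4.59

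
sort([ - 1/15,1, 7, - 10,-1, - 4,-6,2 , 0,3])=[ - 10, - 6, - 4, - 1, - 1/15,0, 1  ,  2,3,7]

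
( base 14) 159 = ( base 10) 275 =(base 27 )a5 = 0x113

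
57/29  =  57/29 = 1.97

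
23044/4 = 5761= 5761.00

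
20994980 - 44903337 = - 23908357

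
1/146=1/146 = 0.01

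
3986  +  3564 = 7550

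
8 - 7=1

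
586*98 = 57428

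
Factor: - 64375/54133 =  - 5^4* 103^1*54133^( - 1)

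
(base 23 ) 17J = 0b1011000101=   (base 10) 709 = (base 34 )kt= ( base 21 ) 1CG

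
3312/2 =1656 = 1656.00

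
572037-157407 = 414630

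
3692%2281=1411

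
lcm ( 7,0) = 0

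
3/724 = 3/724=0.00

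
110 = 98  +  12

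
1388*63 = 87444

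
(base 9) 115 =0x5f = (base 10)95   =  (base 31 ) 32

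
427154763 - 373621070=53533693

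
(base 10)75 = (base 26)2n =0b1001011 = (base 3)2210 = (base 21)3C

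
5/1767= 5/1767=0.00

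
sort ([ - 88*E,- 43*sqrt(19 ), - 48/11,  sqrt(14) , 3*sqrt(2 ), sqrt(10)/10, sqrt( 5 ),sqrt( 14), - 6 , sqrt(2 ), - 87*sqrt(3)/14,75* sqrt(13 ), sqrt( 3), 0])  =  [  -  88 * E, - 43 * sqrt (19), - 87*sqrt(3 ) /14,-6 , - 48/11,  0, sqrt( 10)/10,sqrt(2 ),sqrt(3 ),  sqrt(5 ),sqrt(14 ),sqrt(14 ), 3*sqrt( 2),75*sqrt (13)]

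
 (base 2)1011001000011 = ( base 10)5699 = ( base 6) 42215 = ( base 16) 1643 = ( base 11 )4311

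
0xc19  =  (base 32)30p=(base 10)3097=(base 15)db7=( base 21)70a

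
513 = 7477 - 6964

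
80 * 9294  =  743520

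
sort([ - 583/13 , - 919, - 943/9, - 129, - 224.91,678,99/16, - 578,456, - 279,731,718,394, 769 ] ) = [ - 919, - 578 , - 279,- 224.91, - 129,  -  943/9,-583/13, 99/16,394,456,678, 718, 731,769 ] 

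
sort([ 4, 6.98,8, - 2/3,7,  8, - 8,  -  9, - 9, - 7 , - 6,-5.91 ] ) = [ - 9, - 9, - 8, - 7, - 6, - 5.91, - 2/3,4,6.98 , 7,  8, 8]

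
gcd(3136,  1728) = 64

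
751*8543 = 6415793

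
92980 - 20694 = 72286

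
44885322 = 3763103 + 41122219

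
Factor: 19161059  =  19161059^1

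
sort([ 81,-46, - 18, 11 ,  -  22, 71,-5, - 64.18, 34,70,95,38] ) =[-64.18, - 46, - 22,  -  18, -5,11, 34,  38,70, 71,81, 95]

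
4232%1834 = 564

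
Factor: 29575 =5^2*7^1*13^2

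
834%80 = 34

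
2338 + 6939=9277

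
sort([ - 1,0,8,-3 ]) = [ - 3, - 1,  0,8 ] 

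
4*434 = 1736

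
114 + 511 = 625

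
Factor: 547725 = 3^1*5^2*67^1*109^1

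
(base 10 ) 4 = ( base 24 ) 4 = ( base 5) 4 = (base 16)4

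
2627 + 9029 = 11656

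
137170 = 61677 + 75493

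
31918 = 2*15959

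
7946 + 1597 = 9543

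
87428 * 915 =79996620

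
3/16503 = 1/5501 = 0.00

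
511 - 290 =221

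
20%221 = 20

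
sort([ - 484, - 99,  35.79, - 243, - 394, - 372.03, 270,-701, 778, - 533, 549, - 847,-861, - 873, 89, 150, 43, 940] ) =[  -  873, - 861, - 847, - 701, - 533,- 484 , - 394, - 372.03, - 243, - 99, 35.79, 43 , 89, 150,270, 549,  778, 940] 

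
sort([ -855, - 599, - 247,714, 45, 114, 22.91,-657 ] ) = [ - 855, - 657, - 599, - 247,  22.91, 45, 114, 714]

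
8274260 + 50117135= 58391395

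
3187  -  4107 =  - 920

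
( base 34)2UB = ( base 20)873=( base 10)3343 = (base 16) d0f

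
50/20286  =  25/10143  =  0.00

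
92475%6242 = 5087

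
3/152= 3/152 = 0.02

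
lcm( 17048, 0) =0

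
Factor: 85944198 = 2^1*3^1 * 2659^1 * 5387^1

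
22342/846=11171/423=   26.41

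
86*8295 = 713370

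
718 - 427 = 291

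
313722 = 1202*261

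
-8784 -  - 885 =-7899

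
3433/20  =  3433/20 = 171.65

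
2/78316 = 1/39158 = 0.00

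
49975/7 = 7139  +  2/7= 7139.29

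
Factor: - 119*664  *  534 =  - 42194544  =  - 2^4*3^1 *7^1*17^1*83^1*89^1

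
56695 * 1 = 56695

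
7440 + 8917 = 16357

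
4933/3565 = 4933/3565 = 1.38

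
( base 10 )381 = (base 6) 1433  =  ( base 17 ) 157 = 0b101111101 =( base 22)h7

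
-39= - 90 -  - 51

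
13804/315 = 43 + 37/45  =  43.82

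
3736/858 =1868/429 = 4.35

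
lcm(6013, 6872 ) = 48104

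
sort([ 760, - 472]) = [ - 472, 760 ]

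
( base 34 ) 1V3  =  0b100010100101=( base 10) 2213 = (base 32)255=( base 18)6eh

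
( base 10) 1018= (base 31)11q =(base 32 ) vq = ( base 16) 3FA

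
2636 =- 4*(-659)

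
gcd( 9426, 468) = 6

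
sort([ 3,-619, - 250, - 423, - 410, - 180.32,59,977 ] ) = [ - 619, - 423,  -  410 , - 250,  -  180.32,3,59, 977 ] 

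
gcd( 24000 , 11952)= 48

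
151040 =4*37760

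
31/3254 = 31/3254 = 0.01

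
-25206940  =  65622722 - 90829662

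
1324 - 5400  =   - 4076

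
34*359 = 12206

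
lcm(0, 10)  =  0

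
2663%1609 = 1054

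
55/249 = 55/249  =  0.22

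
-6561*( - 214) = 1404054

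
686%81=38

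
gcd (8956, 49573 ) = 1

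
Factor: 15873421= 269^1*59009^1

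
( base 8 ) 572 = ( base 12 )276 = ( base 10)378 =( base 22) h4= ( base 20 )ii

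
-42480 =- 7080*6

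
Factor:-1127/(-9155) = 5^( - 1 )*7^2*23^1*1831^( - 1)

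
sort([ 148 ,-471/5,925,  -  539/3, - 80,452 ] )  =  [-539/3,-471/5 , -80,148, 452, 925 ]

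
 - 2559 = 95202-97761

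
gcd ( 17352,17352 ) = 17352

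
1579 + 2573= 4152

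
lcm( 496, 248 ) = 496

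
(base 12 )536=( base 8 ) 1372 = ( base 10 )762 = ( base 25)15C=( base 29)q8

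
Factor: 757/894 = 2^(  -  1 )*3^(- 1 )*149^( - 1 )*757^1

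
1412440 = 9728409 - 8315969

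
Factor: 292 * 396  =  115632 = 2^4 * 3^2*11^1*73^1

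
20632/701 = 20632/701 = 29.43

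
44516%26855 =17661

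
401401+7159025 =7560426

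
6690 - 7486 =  - 796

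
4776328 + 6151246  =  10927574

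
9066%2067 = 798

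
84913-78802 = 6111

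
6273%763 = 169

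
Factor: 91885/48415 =799/421 =17^1*47^1*421^( - 1) 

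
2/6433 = 2/6433 = 0.00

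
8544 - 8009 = 535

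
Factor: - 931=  - 7^2*19^1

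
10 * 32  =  320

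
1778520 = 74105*24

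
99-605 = -506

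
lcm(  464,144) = 4176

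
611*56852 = 34736572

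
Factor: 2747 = 41^1*67^1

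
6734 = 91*74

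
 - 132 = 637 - 769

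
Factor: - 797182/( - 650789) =2^1*29^(-1 ) * 22441^( - 1 )*398591^1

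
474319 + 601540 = 1075859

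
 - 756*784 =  - 592704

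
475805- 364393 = 111412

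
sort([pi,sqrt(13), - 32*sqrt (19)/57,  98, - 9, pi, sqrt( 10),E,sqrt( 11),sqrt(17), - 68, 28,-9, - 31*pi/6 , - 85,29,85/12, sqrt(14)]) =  [-85, - 68, - 31*pi/6, - 9,-9, - 32*sqrt ( 19)/57,E, pi, pi,sqrt( 10),sqrt(11),sqrt(13 ),  sqrt(14), sqrt( 17), 85/12,28,29,98]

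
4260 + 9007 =13267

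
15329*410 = 6284890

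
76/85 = 76/85 = 0.89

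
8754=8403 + 351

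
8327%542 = 197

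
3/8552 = 3/8552 = 0.00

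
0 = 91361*0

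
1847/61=30 + 17/61 = 30.28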